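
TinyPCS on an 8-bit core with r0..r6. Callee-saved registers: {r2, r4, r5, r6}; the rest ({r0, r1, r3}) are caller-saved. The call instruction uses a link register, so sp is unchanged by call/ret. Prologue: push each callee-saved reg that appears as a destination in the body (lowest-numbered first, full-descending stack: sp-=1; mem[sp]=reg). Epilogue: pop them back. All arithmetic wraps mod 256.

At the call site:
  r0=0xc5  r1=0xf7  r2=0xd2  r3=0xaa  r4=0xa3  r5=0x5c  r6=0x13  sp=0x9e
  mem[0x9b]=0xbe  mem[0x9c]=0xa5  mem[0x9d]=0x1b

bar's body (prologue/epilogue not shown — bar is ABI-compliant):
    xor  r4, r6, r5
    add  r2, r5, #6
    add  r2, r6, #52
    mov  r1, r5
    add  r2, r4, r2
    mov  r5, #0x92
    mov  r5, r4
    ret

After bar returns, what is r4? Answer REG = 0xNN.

prologue: push r2 → mem[0x9d]=0xd2, sp=0x9d
prologue: push r4 → mem[0x9c]=0xa3, sp=0x9c
prologue: push r5 → mem[0x9b]=0x5c, sp=0x9b
body[0] xor  r4, r6, r5 → r4=0x4f
body[1] add  r2, r5, #6 → r2=0x62
body[2] add  r2, r6, #52 → r2=0x47
body[3] mov  r1, r5 → r1=0x5c
body[4] add  r2, r4, r2 → r2=0x96
body[5] mov  r5, #0x92 → r5=0x92
body[6] mov  r5, r4 → r5=0x4f
epilogue: pop r5=0x5c, sp=0x9c
epilogue: pop r4=0xa3, sp=0x9d
epilogue: pop r2=0xd2, sp=0x9e
r4 is callee-saved → restored

REG = 0xa3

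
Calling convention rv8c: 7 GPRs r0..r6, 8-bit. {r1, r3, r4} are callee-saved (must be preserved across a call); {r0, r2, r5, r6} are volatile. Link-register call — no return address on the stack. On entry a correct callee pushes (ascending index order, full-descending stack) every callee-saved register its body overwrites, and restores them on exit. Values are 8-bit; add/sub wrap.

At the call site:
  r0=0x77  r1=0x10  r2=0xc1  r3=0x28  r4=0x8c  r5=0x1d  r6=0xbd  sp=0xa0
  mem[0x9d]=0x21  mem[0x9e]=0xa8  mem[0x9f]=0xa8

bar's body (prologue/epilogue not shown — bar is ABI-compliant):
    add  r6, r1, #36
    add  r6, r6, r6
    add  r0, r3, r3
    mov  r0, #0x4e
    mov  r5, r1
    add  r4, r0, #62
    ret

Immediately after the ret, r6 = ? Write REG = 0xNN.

REG = 0x68

prologue: push r4 → mem[0x9f]=0x8c, sp=0x9f
body[0] add  r6, r1, #36 → r6=0x34
body[1] add  r6, r6, r6 → r6=0x68
body[2] add  r0, r3, r3 → r0=0x50
body[3] mov  r0, #0x4e → r0=0x4e
body[4] mov  r5, r1 → r5=0x10
body[5] add  r4, r0, #62 → r4=0x8c
epilogue: pop r4=0x8c, sp=0xa0
r6 is caller-saved → body value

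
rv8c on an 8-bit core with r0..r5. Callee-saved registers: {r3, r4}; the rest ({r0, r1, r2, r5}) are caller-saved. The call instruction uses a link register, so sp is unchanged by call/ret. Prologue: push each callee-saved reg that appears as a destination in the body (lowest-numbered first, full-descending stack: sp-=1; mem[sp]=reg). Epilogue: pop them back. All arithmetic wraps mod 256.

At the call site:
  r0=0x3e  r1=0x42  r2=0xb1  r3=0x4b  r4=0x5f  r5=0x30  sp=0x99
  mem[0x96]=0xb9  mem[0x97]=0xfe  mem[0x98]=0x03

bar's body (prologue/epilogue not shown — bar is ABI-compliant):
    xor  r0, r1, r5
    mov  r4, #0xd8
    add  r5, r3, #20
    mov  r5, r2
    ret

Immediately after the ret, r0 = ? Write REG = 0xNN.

prologue: push r4 -> mem[0x98]=0x5f, sp=0x98
body[0] xor  r0, r1, r5 -> r0=0x72
body[1] mov  r4, #0xd8 -> r4=0xd8
body[2] add  r5, r3, #20 -> r5=0x5f
body[3] mov  r5, r2 -> r5=0xb1
epilogue: pop r4=0x5f, sp=0x99
r0 is caller-saved -> body value

REG = 0x72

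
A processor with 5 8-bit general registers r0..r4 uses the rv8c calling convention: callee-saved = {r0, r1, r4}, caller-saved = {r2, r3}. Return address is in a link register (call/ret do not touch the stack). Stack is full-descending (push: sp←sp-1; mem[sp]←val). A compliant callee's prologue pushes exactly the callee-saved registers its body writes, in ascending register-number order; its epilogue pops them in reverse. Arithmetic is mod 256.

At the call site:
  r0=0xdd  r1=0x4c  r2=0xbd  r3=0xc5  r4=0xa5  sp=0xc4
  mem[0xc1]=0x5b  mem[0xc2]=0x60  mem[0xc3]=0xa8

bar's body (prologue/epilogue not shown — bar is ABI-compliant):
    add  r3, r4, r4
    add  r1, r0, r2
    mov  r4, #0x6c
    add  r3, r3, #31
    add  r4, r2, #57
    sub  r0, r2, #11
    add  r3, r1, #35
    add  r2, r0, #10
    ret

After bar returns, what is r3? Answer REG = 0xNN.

REG = 0xbd

prologue: push r0 -> mem[0xc3]=0xdd, sp=0xc3
prologue: push r1 -> mem[0xc2]=0x4c, sp=0xc2
prologue: push r4 -> mem[0xc1]=0xa5, sp=0xc1
body[0] add  r3, r4, r4 -> r3=0x4a
body[1] add  r1, r0, r2 -> r1=0x9a
body[2] mov  r4, #0x6c -> r4=0x6c
body[3] add  r3, r3, #31 -> r3=0x69
body[4] add  r4, r2, #57 -> r4=0xf6
body[5] sub  r0, r2, #11 -> r0=0xb2
body[6] add  r3, r1, #35 -> r3=0xbd
body[7] add  r2, r0, #10 -> r2=0xbc
epilogue: pop r4=0xa5, sp=0xc2
epilogue: pop r1=0x4c, sp=0xc3
epilogue: pop r0=0xdd, sp=0xc4
r3 is caller-saved -> body value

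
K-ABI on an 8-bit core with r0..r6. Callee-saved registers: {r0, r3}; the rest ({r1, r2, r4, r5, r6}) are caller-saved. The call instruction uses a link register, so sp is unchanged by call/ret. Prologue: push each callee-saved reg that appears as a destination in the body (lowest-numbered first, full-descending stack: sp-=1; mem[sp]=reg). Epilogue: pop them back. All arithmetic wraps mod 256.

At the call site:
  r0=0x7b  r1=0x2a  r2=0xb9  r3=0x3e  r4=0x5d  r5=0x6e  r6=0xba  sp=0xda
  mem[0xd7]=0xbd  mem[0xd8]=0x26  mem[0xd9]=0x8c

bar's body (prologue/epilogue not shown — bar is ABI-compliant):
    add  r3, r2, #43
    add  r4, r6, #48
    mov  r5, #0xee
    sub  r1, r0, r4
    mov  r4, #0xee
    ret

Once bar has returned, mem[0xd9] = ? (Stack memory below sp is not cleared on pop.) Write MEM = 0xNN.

MEM = 0x3e

prologue: push r3 -> mem[0xd9]=0x3e, sp=0xd9
body[0] add  r3, r2, #43 -> r3=0xe4
body[1] add  r4, r6, #48 -> r4=0xea
body[2] mov  r5, #0xee -> r5=0xee
body[3] sub  r1, r0, r4 -> r1=0x91
body[4] mov  r4, #0xee -> r4=0xee
epilogue: pop r3=0x3e, sp=0xda
prologue pushed ['r3'] at ['0xd9']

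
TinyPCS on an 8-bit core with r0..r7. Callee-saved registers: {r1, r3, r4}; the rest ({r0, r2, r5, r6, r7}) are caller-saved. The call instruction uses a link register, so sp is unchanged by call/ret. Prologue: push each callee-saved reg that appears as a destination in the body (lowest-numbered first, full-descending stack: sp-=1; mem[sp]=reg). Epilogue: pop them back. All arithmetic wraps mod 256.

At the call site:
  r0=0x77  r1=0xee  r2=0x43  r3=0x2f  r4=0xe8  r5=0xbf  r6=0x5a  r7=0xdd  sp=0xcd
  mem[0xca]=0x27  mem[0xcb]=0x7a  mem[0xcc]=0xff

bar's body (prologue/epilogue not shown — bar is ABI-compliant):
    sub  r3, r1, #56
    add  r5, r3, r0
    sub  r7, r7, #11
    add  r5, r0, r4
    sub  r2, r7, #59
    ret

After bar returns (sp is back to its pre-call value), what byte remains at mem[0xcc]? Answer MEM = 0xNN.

prologue: push r3 -> mem[0xcc]=0x2f, sp=0xcc
body[0] sub  r3, r1, #56 -> r3=0xb6
body[1] add  r5, r3, r0 -> r5=0x2d
body[2] sub  r7, r7, #11 -> r7=0xd2
body[3] add  r5, r0, r4 -> r5=0x5f
body[4] sub  r2, r7, #59 -> r2=0x97
epilogue: pop r3=0x2f, sp=0xcd
prologue pushed ['r3'] at ['0xcc']

MEM = 0x2f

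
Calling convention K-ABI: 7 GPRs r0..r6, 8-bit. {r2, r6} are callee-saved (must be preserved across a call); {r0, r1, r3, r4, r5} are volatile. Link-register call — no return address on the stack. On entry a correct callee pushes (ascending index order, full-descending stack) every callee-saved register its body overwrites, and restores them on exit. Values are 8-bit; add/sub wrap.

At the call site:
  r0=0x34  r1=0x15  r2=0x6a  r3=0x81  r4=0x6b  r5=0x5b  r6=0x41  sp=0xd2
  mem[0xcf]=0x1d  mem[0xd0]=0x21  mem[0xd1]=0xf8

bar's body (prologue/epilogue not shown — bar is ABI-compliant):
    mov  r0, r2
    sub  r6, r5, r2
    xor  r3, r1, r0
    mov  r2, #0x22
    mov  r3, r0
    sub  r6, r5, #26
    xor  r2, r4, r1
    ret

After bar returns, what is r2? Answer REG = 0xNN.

prologue: push r2 → mem[0xd1]=0x6a, sp=0xd1
prologue: push r6 → mem[0xd0]=0x41, sp=0xd0
body[0] mov  r0, r2 → r0=0x6a
body[1] sub  r6, r5, r2 → r6=0xf1
body[2] xor  r3, r1, r0 → r3=0x7f
body[3] mov  r2, #0x22 → r2=0x22
body[4] mov  r3, r0 → r3=0x6a
body[5] sub  r6, r5, #26 → r6=0x41
body[6] xor  r2, r4, r1 → r2=0x7e
epilogue: pop r6=0x41, sp=0xd1
epilogue: pop r2=0x6a, sp=0xd2
r2 is callee-saved → restored

REG = 0x6a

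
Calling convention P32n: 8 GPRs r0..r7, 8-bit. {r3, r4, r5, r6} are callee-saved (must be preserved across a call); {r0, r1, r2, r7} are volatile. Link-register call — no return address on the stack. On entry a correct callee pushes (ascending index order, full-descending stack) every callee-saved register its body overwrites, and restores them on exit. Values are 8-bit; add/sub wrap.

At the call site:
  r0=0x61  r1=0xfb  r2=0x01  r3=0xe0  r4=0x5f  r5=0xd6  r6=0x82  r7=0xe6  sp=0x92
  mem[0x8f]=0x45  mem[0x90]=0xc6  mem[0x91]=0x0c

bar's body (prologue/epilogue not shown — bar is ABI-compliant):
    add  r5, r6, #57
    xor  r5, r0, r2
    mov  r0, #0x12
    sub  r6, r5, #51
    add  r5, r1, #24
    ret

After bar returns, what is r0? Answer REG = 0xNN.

REG = 0x12

prologue: push r5 → mem[0x91]=0xd6, sp=0x91
prologue: push r6 → mem[0x90]=0x82, sp=0x90
body[0] add  r5, r6, #57 → r5=0xbb
body[1] xor  r5, r0, r2 → r5=0x60
body[2] mov  r0, #0x12 → r0=0x12
body[3] sub  r6, r5, #51 → r6=0x2d
body[4] add  r5, r1, #24 → r5=0x13
epilogue: pop r6=0x82, sp=0x91
epilogue: pop r5=0xd6, sp=0x92
r0 is caller-saved → body value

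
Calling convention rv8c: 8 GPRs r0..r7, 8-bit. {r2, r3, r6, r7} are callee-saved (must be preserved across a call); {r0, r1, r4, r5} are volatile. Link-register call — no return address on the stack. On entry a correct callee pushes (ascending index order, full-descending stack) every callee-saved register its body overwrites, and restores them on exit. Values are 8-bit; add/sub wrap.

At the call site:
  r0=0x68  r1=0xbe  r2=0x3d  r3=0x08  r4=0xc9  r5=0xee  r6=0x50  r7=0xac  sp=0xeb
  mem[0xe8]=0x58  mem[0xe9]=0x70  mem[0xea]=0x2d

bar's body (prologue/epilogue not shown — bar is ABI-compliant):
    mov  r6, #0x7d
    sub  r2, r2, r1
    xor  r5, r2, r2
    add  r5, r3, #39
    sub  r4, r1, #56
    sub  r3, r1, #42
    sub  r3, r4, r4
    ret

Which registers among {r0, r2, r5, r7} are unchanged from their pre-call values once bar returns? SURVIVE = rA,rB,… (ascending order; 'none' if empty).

prologue: push r2 -> mem[0xea]=0x3d, sp=0xea
prologue: push r3 -> mem[0xe9]=0x08, sp=0xe9
prologue: push r6 -> mem[0xe8]=0x50, sp=0xe8
body[0] mov  r6, #0x7d -> r6=0x7d
body[1] sub  r2, r2, r1 -> r2=0x7f
body[2] xor  r5, r2, r2 -> r5=0x00
body[3] add  r5, r3, #39 -> r5=0x2f
body[4] sub  r4, r1, #56 -> r4=0x86
body[5] sub  r3, r1, #42 -> r3=0x94
body[6] sub  r3, r4, r4 -> r3=0x00
epilogue: pop r6=0x50, sp=0xe9
epilogue: pop r3=0x08, sp=0xea
epilogue: pop r2=0x3d, sp=0xeb
r0: caller-saved, written=False
r2: callee-saved, written=True
r5: caller-saved, written=True
r7: callee-saved, written=False

SURVIVE = r0,r2,r7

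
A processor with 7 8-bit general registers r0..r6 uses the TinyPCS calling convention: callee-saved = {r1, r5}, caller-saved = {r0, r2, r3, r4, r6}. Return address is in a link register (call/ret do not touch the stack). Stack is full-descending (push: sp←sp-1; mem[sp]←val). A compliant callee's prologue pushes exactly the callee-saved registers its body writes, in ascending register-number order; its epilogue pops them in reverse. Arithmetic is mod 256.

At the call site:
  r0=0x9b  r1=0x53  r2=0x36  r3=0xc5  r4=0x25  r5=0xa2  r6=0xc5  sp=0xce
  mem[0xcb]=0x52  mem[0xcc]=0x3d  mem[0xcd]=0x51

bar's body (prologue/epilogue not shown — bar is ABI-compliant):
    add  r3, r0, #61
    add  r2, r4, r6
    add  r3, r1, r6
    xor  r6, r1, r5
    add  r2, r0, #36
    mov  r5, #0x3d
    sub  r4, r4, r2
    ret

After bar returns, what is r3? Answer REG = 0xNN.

prologue: push r5 → mem[0xcd]=0xa2, sp=0xcd
body[0] add  r3, r0, #61 → r3=0xd8
body[1] add  r2, r4, r6 → r2=0xea
body[2] add  r3, r1, r6 → r3=0x18
body[3] xor  r6, r1, r5 → r6=0xf1
body[4] add  r2, r0, #36 → r2=0xbf
body[5] mov  r5, #0x3d → r5=0x3d
body[6] sub  r4, r4, r2 → r4=0x66
epilogue: pop r5=0xa2, sp=0xce
r3 is caller-saved → body value

REG = 0x18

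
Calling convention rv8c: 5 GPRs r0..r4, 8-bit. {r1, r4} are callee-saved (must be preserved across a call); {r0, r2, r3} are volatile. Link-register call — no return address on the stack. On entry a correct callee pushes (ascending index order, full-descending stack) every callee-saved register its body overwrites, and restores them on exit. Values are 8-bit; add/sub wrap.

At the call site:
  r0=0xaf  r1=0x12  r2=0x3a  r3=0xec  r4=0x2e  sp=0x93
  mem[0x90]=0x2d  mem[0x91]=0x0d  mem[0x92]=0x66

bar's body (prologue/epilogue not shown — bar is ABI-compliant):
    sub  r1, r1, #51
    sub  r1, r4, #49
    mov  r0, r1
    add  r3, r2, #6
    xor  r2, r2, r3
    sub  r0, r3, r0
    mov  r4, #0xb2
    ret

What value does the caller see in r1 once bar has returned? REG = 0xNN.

REG = 0x12

prologue: push r1 -> mem[0x92]=0x12, sp=0x92
prologue: push r4 -> mem[0x91]=0x2e, sp=0x91
body[0] sub  r1, r1, #51 -> r1=0xdf
body[1] sub  r1, r4, #49 -> r1=0xfd
body[2] mov  r0, r1 -> r0=0xfd
body[3] add  r3, r2, #6 -> r3=0x40
body[4] xor  r2, r2, r3 -> r2=0x7a
body[5] sub  r0, r3, r0 -> r0=0x43
body[6] mov  r4, #0xb2 -> r4=0xb2
epilogue: pop r4=0x2e, sp=0x92
epilogue: pop r1=0x12, sp=0x93
r1 is callee-saved -> restored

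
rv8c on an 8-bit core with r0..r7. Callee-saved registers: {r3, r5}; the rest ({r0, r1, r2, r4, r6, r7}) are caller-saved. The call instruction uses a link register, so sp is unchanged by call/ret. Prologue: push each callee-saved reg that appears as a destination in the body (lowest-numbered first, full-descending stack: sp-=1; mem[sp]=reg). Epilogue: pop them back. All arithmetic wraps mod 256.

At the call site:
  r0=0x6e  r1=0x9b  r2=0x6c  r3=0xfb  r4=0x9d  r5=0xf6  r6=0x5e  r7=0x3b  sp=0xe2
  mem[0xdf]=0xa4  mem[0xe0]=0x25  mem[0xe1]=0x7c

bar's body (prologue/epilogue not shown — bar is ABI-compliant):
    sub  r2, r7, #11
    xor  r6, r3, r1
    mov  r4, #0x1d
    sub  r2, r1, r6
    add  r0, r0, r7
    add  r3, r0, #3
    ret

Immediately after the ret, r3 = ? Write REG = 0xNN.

REG = 0xfb

prologue: push r3 -> mem[0xe1]=0xfb, sp=0xe1
body[0] sub  r2, r7, #11 -> r2=0x30
body[1] xor  r6, r3, r1 -> r6=0x60
body[2] mov  r4, #0x1d -> r4=0x1d
body[3] sub  r2, r1, r6 -> r2=0x3b
body[4] add  r0, r0, r7 -> r0=0xa9
body[5] add  r3, r0, #3 -> r3=0xac
epilogue: pop r3=0xfb, sp=0xe2
r3 is callee-saved -> restored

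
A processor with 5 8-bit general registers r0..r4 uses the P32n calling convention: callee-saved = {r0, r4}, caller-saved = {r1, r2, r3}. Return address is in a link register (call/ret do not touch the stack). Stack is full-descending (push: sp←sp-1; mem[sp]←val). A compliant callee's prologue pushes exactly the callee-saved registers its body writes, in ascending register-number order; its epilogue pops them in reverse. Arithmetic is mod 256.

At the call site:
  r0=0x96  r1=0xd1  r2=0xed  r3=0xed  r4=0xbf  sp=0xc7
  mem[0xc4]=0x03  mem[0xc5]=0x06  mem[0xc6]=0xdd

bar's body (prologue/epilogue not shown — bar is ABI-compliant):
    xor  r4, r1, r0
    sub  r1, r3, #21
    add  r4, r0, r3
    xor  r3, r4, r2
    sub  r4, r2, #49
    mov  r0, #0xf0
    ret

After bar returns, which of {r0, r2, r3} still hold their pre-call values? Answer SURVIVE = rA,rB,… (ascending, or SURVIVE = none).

SURVIVE = r0,r2

prologue: push r0 -> mem[0xc6]=0x96, sp=0xc6
prologue: push r4 -> mem[0xc5]=0xbf, sp=0xc5
body[0] xor  r4, r1, r0 -> r4=0x47
body[1] sub  r1, r3, #21 -> r1=0xd8
body[2] add  r4, r0, r3 -> r4=0x83
body[3] xor  r3, r4, r2 -> r3=0x6e
body[4] sub  r4, r2, #49 -> r4=0xbc
body[5] mov  r0, #0xf0 -> r0=0xf0
epilogue: pop r4=0xbf, sp=0xc6
epilogue: pop r0=0x96, sp=0xc7
r0: callee-saved, written=True
r2: caller-saved, written=False
r3: caller-saved, written=True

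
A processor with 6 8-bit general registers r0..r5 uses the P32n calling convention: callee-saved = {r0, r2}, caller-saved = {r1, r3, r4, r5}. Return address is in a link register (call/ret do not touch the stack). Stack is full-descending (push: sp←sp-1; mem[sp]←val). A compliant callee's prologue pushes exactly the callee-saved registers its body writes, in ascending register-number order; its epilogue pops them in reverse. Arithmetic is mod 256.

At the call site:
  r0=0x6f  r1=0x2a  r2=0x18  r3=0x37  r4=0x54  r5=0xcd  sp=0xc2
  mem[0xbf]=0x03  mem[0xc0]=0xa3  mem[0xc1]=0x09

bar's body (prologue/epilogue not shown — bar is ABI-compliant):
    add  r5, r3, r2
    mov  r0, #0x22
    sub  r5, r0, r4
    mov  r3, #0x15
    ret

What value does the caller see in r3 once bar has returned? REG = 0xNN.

prologue: push r0 -> mem[0xc1]=0x6f, sp=0xc1
body[0] add  r5, r3, r2 -> r5=0x4f
body[1] mov  r0, #0x22 -> r0=0x22
body[2] sub  r5, r0, r4 -> r5=0xce
body[3] mov  r3, #0x15 -> r3=0x15
epilogue: pop r0=0x6f, sp=0xc2
r3 is caller-saved -> body value

REG = 0x15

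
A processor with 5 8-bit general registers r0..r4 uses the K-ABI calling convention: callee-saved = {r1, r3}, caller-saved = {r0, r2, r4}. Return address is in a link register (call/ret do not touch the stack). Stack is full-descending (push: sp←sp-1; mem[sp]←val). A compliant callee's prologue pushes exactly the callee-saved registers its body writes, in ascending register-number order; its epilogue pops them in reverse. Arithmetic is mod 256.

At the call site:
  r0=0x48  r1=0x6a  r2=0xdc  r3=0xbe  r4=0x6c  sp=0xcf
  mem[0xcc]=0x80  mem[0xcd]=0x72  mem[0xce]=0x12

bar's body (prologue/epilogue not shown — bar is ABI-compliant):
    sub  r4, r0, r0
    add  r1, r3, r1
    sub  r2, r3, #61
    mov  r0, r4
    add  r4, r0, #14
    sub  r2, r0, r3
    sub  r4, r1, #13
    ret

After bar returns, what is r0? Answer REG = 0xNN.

REG = 0x00

prologue: push r1 -> mem[0xce]=0x6a, sp=0xce
body[0] sub  r4, r0, r0 -> r4=0x00
body[1] add  r1, r3, r1 -> r1=0x28
body[2] sub  r2, r3, #61 -> r2=0x81
body[3] mov  r0, r4 -> r0=0x00
body[4] add  r4, r0, #14 -> r4=0x0e
body[5] sub  r2, r0, r3 -> r2=0x42
body[6] sub  r4, r1, #13 -> r4=0x1b
epilogue: pop r1=0x6a, sp=0xcf
r0 is caller-saved -> body value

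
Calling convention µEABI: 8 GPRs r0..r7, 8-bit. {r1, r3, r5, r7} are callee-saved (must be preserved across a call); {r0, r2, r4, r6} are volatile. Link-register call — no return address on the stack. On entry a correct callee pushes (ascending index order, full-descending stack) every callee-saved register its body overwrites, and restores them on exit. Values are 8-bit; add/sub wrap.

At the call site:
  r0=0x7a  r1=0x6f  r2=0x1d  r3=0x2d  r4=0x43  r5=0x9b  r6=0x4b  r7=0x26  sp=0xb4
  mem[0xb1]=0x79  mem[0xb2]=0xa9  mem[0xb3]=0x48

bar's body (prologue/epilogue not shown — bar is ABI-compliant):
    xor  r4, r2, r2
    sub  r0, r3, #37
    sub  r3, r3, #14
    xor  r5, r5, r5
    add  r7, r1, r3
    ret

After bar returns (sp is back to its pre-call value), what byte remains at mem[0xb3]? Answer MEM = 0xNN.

prologue: push r3 → mem[0xb3]=0x2d, sp=0xb3
prologue: push r5 → mem[0xb2]=0x9b, sp=0xb2
prologue: push r7 → mem[0xb1]=0x26, sp=0xb1
body[0] xor  r4, r2, r2 → r4=0x00
body[1] sub  r0, r3, #37 → r0=0x08
body[2] sub  r3, r3, #14 → r3=0x1f
body[3] xor  r5, r5, r5 → r5=0x00
body[4] add  r7, r1, r3 → r7=0x8e
epilogue: pop r7=0x26, sp=0xb2
epilogue: pop r5=0x9b, sp=0xb3
epilogue: pop r3=0x2d, sp=0xb4
prologue pushed ['r3', 'r5', 'r7'] at ['0xb3', '0xb2', '0xb1']

MEM = 0x2d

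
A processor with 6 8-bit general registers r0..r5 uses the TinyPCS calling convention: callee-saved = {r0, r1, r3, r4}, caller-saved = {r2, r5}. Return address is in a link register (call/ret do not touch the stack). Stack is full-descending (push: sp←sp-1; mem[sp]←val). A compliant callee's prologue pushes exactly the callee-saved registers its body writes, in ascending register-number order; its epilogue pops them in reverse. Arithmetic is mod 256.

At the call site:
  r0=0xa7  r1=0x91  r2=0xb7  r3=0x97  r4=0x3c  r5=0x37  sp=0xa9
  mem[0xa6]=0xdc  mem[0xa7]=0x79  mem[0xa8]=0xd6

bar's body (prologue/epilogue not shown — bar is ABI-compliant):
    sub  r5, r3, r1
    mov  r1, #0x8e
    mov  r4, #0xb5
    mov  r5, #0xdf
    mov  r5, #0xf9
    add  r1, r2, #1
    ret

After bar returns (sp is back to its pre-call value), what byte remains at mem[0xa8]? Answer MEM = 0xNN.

MEM = 0x91

prologue: push r1 -> mem[0xa8]=0x91, sp=0xa8
prologue: push r4 -> mem[0xa7]=0x3c, sp=0xa7
body[0] sub  r5, r3, r1 -> r5=0x06
body[1] mov  r1, #0x8e -> r1=0x8e
body[2] mov  r4, #0xb5 -> r4=0xb5
body[3] mov  r5, #0xdf -> r5=0xdf
body[4] mov  r5, #0xf9 -> r5=0xf9
body[5] add  r1, r2, #1 -> r1=0xb8
epilogue: pop r4=0x3c, sp=0xa8
epilogue: pop r1=0x91, sp=0xa9
prologue pushed ['r1', 'r4'] at ['0xa8', '0xa7']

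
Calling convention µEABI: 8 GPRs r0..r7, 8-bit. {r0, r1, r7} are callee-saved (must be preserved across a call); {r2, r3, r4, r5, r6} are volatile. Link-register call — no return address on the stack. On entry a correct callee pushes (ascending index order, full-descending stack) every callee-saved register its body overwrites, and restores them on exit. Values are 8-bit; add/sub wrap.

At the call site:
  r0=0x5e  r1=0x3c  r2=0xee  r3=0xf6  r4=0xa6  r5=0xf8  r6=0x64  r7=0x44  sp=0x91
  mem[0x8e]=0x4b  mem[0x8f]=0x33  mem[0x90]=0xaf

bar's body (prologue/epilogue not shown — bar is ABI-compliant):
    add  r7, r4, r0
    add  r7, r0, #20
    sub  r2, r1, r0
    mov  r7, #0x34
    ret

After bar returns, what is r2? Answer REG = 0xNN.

prologue: push r7 → mem[0x90]=0x44, sp=0x90
body[0] add  r7, r4, r0 → r7=0x04
body[1] add  r7, r0, #20 → r7=0x72
body[2] sub  r2, r1, r0 → r2=0xde
body[3] mov  r7, #0x34 → r7=0x34
epilogue: pop r7=0x44, sp=0x91
r2 is caller-saved → body value

REG = 0xde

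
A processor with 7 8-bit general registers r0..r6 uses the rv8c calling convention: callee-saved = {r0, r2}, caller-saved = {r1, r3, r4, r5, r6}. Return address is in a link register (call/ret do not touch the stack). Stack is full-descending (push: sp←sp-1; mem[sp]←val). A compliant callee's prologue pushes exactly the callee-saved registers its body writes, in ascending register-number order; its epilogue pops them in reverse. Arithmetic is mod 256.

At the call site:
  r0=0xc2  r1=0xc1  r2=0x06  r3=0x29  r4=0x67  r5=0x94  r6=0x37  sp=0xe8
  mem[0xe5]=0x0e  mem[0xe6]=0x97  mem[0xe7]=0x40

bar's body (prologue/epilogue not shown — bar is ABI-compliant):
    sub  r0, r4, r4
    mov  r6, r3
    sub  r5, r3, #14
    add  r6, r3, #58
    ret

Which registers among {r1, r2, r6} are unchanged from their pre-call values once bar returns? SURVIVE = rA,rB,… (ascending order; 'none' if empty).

SURVIVE = r1,r2

prologue: push r0 → mem[0xe7]=0xc2, sp=0xe7
body[0] sub  r0, r4, r4 → r0=0x00
body[1] mov  r6, r3 → r6=0x29
body[2] sub  r5, r3, #14 → r5=0x1b
body[3] add  r6, r3, #58 → r6=0x63
epilogue: pop r0=0xc2, sp=0xe8
r1: caller-saved, written=False
r2: callee-saved, written=False
r6: caller-saved, written=True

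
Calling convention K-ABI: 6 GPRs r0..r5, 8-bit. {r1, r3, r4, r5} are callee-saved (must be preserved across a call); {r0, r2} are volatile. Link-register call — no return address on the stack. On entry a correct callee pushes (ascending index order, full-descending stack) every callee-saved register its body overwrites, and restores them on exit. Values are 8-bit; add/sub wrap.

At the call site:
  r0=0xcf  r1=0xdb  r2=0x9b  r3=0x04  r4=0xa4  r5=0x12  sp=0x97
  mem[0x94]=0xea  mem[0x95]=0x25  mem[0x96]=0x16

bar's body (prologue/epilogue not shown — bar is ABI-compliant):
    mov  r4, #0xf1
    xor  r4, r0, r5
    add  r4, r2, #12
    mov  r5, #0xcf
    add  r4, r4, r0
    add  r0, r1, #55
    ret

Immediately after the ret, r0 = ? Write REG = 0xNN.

prologue: push r4 -> mem[0x96]=0xa4, sp=0x96
prologue: push r5 -> mem[0x95]=0x12, sp=0x95
body[0] mov  r4, #0xf1 -> r4=0xf1
body[1] xor  r4, r0, r5 -> r4=0xdd
body[2] add  r4, r2, #12 -> r4=0xa7
body[3] mov  r5, #0xcf -> r5=0xcf
body[4] add  r4, r4, r0 -> r4=0x76
body[5] add  r0, r1, #55 -> r0=0x12
epilogue: pop r5=0x12, sp=0x96
epilogue: pop r4=0xa4, sp=0x97
r0 is caller-saved -> body value

REG = 0x12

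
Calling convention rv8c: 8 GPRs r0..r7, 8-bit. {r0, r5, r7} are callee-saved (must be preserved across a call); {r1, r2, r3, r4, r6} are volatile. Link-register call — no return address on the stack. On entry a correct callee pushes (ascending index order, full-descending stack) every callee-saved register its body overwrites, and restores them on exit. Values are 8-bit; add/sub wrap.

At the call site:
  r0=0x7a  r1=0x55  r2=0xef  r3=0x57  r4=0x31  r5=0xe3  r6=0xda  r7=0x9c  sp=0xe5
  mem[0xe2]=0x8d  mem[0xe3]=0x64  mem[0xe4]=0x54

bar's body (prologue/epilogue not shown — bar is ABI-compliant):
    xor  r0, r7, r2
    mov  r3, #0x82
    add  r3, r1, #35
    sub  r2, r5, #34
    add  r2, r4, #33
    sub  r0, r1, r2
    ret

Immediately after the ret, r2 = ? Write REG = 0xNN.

prologue: push r0 -> mem[0xe4]=0x7a, sp=0xe4
body[0] xor  r0, r7, r2 -> r0=0x73
body[1] mov  r3, #0x82 -> r3=0x82
body[2] add  r3, r1, #35 -> r3=0x78
body[3] sub  r2, r5, #34 -> r2=0xc1
body[4] add  r2, r4, #33 -> r2=0x52
body[5] sub  r0, r1, r2 -> r0=0x03
epilogue: pop r0=0x7a, sp=0xe5
r2 is caller-saved -> body value

REG = 0x52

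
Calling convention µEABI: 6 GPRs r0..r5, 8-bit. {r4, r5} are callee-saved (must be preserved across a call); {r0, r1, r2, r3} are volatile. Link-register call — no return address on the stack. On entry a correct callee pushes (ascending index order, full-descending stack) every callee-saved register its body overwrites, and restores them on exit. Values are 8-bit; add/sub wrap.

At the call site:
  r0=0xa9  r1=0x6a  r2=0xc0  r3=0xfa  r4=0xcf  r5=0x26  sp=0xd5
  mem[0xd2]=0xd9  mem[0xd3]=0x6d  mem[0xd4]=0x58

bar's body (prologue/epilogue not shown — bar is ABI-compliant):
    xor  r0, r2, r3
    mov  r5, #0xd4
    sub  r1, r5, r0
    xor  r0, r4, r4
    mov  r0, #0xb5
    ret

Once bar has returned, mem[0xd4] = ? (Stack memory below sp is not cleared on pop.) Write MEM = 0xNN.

MEM = 0x26

prologue: push r5 -> mem[0xd4]=0x26, sp=0xd4
body[0] xor  r0, r2, r3 -> r0=0x3a
body[1] mov  r5, #0xd4 -> r5=0xd4
body[2] sub  r1, r5, r0 -> r1=0x9a
body[3] xor  r0, r4, r4 -> r0=0x00
body[4] mov  r0, #0xb5 -> r0=0xb5
epilogue: pop r5=0x26, sp=0xd5
prologue pushed ['r5'] at ['0xd4']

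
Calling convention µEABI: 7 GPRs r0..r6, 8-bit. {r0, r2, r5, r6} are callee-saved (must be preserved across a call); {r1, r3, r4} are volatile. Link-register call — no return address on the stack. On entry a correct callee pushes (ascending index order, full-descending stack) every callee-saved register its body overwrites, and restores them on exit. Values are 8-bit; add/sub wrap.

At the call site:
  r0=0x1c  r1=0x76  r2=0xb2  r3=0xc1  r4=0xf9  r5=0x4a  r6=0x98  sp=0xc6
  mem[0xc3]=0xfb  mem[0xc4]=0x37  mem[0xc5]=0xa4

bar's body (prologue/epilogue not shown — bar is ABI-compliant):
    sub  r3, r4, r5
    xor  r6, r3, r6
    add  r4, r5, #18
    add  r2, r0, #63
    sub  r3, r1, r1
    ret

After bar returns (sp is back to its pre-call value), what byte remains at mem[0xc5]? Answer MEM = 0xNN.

prologue: push r2 -> mem[0xc5]=0xb2, sp=0xc5
prologue: push r6 -> mem[0xc4]=0x98, sp=0xc4
body[0] sub  r3, r4, r5 -> r3=0xaf
body[1] xor  r6, r3, r6 -> r6=0x37
body[2] add  r4, r5, #18 -> r4=0x5c
body[3] add  r2, r0, #63 -> r2=0x5b
body[4] sub  r3, r1, r1 -> r3=0x00
epilogue: pop r6=0x98, sp=0xc5
epilogue: pop r2=0xb2, sp=0xc6
prologue pushed ['r2', 'r6'] at ['0xc5', '0xc4']

MEM = 0xb2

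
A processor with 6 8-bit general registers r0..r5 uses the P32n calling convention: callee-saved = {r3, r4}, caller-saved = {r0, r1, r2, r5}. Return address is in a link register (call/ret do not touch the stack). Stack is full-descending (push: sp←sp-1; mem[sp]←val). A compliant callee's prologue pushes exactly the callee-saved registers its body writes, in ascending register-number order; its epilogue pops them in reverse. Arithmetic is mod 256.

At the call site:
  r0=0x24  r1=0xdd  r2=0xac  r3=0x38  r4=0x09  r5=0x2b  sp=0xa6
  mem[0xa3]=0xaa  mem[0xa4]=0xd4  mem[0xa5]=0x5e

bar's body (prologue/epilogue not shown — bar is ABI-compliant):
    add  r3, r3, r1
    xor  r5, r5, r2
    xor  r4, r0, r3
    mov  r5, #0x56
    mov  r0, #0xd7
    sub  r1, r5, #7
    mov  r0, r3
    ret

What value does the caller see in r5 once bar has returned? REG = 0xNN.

REG = 0x56

prologue: push r3 -> mem[0xa5]=0x38, sp=0xa5
prologue: push r4 -> mem[0xa4]=0x09, sp=0xa4
body[0] add  r3, r3, r1 -> r3=0x15
body[1] xor  r5, r5, r2 -> r5=0x87
body[2] xor  r4, r0, r3 -> r4=0x31
body[3] mov  r5, #0x56 -> r5=0x56
body[4] mov  r0, #0xd7 -> r0=0xd7
body[5] sub  r1, r5, #7 -> r1=0x4f
body[6] mov  r0, r3 -> r0=0x15
epilogue: pop r4=0x09, sp=0xa5
epilogue: pop r3=0x38, sp=0xa6
r5 is caller-saved -> body value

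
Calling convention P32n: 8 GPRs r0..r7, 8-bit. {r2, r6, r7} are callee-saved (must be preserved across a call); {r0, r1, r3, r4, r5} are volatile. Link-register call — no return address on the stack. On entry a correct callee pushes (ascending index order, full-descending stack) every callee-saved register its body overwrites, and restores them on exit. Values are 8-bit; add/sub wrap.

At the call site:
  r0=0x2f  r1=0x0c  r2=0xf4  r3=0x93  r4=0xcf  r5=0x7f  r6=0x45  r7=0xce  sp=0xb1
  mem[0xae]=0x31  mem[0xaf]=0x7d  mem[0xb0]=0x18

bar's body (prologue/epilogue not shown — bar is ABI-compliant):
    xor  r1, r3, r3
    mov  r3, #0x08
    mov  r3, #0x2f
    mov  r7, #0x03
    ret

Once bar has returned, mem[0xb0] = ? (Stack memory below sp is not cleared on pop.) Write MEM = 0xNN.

prologue: push r7 → mem[0xb0]=0xce, sp=0xb0
body[0] xor  r1, r3, r3 → r1=0x00
body[1] mov  r3, #0x08 → r3=0x08
body[2] mov  r3, #0x2f → r3=0x2f
body[3] mov  r7, #0x03 → r7=0x03
epilogue: pop r7=0xce, sp=0xb1
prologue pushed ['r7'] at ['0xb0']

MEM = 0xce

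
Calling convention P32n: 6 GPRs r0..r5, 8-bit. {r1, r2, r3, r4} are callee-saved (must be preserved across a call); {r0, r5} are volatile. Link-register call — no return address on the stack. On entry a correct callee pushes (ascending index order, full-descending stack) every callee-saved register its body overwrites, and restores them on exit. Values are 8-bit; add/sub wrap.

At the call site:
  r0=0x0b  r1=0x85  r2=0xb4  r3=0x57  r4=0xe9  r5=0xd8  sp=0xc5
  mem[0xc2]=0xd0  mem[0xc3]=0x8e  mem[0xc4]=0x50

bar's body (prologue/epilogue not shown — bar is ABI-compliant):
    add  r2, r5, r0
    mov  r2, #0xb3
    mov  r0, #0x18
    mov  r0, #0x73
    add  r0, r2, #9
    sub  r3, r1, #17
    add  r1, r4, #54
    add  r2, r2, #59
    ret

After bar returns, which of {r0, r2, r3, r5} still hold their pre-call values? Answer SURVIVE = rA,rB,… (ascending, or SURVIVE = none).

prologue: push r1 → mem[0xc4]=0x85, sp=0xc4
prologue: push r2 → mem[0xc3]=0xb4, sp=0xc3
prologue: push r3 → mem[0xc2]=0x57, sp=0xc2
body[0] add  r2, r5, r0 → r2=0xe3
body[1] mov  r2, #0xb3 → r2=0xb3
body[2] mov  r0, #0x18 → r0=0x18
body[3] mov  r0, #0x73 → r0=0x73
body[4] add  r0, r2, #9 → r0=0xbc
body[5] sub  r3, r1, #17 → r3=0x74
body[6] add  r1, r4, #54 → r1=0x1f
body[7] add  r2, r2, #59 → r2=0xee
epilogue: pop r3=0x57, sp=0xc3
epilogue: pop r2=0xb4, sp=0xc4
epilogue: pop r1=0x85, sp=0xc5
r0: caller-saved, written=True
r2: callee-saved, written=True
r3: callee-saved, written=True
r5: caller-saved, written=False

SURVIVE = r2,r3,r5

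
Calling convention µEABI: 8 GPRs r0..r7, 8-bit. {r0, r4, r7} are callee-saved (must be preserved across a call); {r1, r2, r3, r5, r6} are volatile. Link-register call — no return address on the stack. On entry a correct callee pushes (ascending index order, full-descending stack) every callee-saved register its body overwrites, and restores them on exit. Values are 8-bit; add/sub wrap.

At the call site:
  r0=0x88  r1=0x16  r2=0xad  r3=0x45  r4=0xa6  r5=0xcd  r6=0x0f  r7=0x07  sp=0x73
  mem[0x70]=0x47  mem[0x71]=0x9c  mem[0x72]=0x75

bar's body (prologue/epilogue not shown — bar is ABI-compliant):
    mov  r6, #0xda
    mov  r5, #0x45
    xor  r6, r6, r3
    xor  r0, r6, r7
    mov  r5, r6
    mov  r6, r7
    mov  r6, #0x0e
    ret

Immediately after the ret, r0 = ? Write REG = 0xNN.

prologue: push r0 -> mem[0x72]=0x88, sp=0x72
body[0] mov  r6, #0xda -> r6=0xda
body[1] mov  r5, #0x45 -> r5=0x45
body[2] xor  r6, r6, r3 -> r6=0x9f
body[3] xor  r0, r6, r7 -> r0=0x98
body[4] mov  r5, r6 -> r5=0x9f
body[5] mov  r6, r7 -> r6=0x07
body[6] mov  r6, #0x0e -> r6=0x0e
epilogue: pop r0=0x88, sp=0x73
r0 is callee-saved -> restored

REG = 0x88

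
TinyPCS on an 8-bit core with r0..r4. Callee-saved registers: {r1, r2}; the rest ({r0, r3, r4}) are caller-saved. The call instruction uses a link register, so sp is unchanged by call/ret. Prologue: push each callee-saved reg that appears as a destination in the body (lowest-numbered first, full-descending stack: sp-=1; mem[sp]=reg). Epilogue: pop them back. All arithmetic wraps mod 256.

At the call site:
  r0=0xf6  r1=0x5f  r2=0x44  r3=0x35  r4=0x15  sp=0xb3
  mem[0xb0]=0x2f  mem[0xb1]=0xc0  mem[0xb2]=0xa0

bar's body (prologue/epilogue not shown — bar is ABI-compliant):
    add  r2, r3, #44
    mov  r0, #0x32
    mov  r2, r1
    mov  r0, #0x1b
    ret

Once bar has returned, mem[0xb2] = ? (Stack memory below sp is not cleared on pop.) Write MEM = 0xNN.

prologue: push r2 → mem[0xb2]=0x44, sp=0xb2
body[0] add  r2, r3, #44 → r2=0x61
body[1] mov  r0, #0x32 → r0=0x32
body[2] mov  r2, r1 → r2=0x5f
body[3] mov  r0, #0x1b → r0=0x1b
epilogue: pop r2=0x44, sp=0xb3
prologue pushed ['r2'] at ['0xb2']

MEM = 0x44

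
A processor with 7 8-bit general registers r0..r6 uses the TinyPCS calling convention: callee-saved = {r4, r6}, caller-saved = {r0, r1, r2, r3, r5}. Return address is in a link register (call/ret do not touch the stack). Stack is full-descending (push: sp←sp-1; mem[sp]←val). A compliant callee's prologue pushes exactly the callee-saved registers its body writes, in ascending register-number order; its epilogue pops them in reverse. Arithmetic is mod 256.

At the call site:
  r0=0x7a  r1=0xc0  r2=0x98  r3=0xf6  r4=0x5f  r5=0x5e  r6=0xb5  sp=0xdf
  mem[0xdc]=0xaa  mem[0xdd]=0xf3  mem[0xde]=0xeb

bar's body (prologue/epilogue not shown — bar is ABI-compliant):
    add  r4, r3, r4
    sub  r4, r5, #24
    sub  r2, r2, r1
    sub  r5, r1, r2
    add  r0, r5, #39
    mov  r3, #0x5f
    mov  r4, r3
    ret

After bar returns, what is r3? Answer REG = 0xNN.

prologue: push r4 -> mem[0xde]=0x5f, sp=0xde
body[0] add  r4, r3, r4 -> r4=0x55
body[1] sub  r4, r5, #24 -> r4=0x46
body[2] sub  r2, r2, r1 -> r2=0xd8
body[3] sub  r5, r1, r2 -> r5=0xe8
body[4] add  r0, r5, #39 -> r0=0x0f
body[5] mov  r3, #0x5f -> r3=0x5f
body[6] mov  r4, r3 -> r4=0x5f
epilogue: pop r4=0x5f, sp=0xdf
r3 is caller-saved -> body value

REG = 0x5f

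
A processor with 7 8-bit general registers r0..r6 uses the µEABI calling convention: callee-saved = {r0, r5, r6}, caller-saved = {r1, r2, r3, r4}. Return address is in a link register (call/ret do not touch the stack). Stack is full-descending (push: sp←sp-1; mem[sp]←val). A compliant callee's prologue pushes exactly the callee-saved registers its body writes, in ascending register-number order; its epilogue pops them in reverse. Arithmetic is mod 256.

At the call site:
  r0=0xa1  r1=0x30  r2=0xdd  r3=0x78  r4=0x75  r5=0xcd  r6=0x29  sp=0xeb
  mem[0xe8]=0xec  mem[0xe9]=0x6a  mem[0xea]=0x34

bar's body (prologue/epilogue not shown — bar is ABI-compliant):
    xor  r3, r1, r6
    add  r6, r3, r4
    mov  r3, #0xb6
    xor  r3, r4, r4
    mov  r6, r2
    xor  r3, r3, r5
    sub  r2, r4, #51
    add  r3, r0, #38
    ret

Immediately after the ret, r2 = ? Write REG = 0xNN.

prologue: push r6 → mem[0xea]=0x29, sp=0xea
body[0] xor  r3, r1, r6 → r3=0x19
body[1] add  r6, r3, r4 → r6=0x8e
body[2] mov  r3, #0xb6 → r3=0xb6
body[3] xor  r3, r4, r4 → r3=0x00
body[4] mov  r6, r2 → r6=0xdd
body[5] xor  r3, r3, r5 → r3=0xcd
body[6] sub  r2, r4, #51 → r2=0x42
body[7] add  r3, r0, #38 → r3=0xc7
epilogue: pop r6=0x29, sp=0xeb
r2 is caller-saved → body value

REG = 0x42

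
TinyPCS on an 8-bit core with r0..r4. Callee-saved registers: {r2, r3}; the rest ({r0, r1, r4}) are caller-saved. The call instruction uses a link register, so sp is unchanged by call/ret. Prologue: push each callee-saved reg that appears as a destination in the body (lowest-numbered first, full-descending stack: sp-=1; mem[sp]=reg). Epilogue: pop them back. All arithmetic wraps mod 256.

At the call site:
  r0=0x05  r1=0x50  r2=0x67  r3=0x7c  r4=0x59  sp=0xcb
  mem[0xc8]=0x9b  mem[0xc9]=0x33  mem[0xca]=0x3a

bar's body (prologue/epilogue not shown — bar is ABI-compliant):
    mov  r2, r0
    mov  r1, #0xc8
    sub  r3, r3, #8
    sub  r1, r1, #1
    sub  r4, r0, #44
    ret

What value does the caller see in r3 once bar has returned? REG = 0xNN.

REG = 0x7c

prologue: push r2 → mem[0xca]=0x67, sp=0xca
prologue: push r3 → mem[0xc9]=0x7c, sp=0xc9
body[0] mov  r2, r0 → r2=0x05
body[1] mov  r1, #0xc8 → r1=0xc8
body[2] sub  r3, r3, #8 → r3=0x74
body[3] sub  r1, r1, #1 → r1=0xc7
body[4] sub  r4, r0, #44 → r4=0xd9
epilogue: pop r3=0x7c, sp=0xca
epilogue: pop r2=0x67, sp=0xcb
r3 is callee-saved → restored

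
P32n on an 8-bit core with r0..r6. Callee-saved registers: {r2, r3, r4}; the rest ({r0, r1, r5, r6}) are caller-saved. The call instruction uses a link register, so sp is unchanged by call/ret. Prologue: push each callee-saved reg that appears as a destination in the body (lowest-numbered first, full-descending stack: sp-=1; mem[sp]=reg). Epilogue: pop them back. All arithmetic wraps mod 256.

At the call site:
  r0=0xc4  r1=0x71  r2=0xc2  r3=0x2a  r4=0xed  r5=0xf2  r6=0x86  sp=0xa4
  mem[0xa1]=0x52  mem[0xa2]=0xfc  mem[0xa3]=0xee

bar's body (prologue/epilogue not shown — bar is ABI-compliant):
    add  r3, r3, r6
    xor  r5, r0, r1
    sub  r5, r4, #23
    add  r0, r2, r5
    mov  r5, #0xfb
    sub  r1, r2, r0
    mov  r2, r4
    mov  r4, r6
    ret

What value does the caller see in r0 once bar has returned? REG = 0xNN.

REG = 0x98

prologue: push r2 → mem[0xa3]=0xc2, sp=0xa3
prologue: push r3 → mem[0xa2]=0x2a, sp=0xa2
prologue: push r4 → mem[0xa1]=0xed, sp=0xa1
body[0] add  r3, r3, r6 → r3=0xb0
body[1] xor  r5, r0, r1 → r5=0xb5
body[2] sub  r5, r4, #23 → r5=0xd6
body[3] add  r0, r2, r5 → r0=0x98
body[4] mov  r5, #0xfb → r5=0xfb
body[5] sub  r1, r2, r0 → r1=0x2a
body[6] mov  r2, r4 → r2=0xed
body[7] mov  r4, r6 → r4=0x86
epilogue: pop r4=0xed, sp=0xa2
epilogue: pop r3=0x2a, sp=0xa3
epilogue: pop r2=0xc2, sp=0xa4
r0 is caller-saved → body value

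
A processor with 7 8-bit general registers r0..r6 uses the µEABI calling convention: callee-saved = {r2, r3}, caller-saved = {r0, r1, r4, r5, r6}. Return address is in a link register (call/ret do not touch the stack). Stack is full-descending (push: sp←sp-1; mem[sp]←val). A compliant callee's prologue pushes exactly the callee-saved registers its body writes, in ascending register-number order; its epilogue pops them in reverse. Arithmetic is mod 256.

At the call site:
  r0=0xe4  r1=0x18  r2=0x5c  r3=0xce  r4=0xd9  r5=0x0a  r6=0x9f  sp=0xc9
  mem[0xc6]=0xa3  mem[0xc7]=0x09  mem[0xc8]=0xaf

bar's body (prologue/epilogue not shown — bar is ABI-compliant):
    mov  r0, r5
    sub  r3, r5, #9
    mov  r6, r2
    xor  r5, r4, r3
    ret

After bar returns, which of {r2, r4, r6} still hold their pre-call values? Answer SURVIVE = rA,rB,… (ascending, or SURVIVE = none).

prologue: push r3 → mem[0xc8]=0xce, sp=0xc8
body[0] mov  r0, r5 → r0=0x0a
body[1] sub  r3, r5, #9 → r3=0x01
body[2] mov  r6, r2 → r6=0x5c
body[3] xor  r5, r4, r3 → r5=0xd8
epilogue: pop r3=0xce, sp=0xc9
r2: callee-saved, written=False
r4: caller-saved, written=False
r6: caller-saved, written=True

SURVIVE = r2,r4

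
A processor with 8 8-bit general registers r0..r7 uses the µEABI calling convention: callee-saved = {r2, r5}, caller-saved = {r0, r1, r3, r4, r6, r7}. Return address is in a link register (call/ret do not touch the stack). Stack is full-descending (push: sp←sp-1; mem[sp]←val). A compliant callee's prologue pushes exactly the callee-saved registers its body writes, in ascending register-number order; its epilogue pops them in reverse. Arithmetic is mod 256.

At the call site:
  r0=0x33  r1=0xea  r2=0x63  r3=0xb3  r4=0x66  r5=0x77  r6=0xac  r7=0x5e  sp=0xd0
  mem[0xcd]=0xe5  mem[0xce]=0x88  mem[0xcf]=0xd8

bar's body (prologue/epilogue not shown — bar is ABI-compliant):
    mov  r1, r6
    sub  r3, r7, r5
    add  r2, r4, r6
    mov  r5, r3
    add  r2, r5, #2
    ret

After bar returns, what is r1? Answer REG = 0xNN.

REG = 0xac

prologue: push r2 → mem[0xcf]=0x63, sp=0xcf
prologue: push r5 → mem[0xce]=0x77, sp=0xce
body[0] mov  r1, r6 → r1=0xac
body[1] sub  r3, r7, r5 → r3=0xe7
body[2] add  r2, r4, r6 → r2=0x12
body[3] mov  r5, r3 → r5=0xe7
body[4] add  r2, r5, #2 → r2=0xe9
epilogue: pop r5=0x77, sp=0xcf
epilogue: pop r2=0x63, sp=0xd0
r1 is caller-saved → body value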